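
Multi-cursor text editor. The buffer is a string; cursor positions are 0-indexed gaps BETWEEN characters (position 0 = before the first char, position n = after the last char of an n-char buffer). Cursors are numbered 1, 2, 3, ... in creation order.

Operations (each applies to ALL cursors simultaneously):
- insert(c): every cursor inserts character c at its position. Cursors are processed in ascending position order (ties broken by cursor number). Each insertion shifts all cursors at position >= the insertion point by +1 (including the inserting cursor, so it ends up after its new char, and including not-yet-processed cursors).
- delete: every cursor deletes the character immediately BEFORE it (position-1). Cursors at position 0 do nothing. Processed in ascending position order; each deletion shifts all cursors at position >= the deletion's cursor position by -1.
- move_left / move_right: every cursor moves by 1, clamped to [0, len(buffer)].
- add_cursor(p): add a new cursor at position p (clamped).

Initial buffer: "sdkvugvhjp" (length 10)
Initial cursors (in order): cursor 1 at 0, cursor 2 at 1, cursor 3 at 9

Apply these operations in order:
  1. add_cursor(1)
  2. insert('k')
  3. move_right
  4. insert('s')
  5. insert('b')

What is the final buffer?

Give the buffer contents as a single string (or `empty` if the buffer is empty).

Answer: kssbkkdssbbkvugvhjkpsb

Derivation:
After op 1 (add_cursor(1)): buffer="sdkvugvhjp" (len 10), cursors c1@0 c2@1 c4@1 c3@9, authorship ..........
After op 2 (insert('k')): buffer="kskkdkvugvhjkp" (len 14), cursors c1@1 c2@4 c4@4 c3@13, authorship 1.24........3.
After op 3 (move_right): buffer="kskkdkvugvhjkp" (len 14), cursors c1@2 c2@5 c4@5 c3@14, authorship 1.24........3.
After op 4 (insert('s')): buffer="ksskkdsskvugvhjkps" (len 18), cursors c1@3 c2@8 c4@8 c3@18, authorship 1.124.24.......3.3
After op 5 (insert('b')): buffer="kssbkkdssbbkvugvhjkpsb" (len 22), cursors c1@4 c2@11 c4@11 c3@22, authorship 1.1124.2424.......3.33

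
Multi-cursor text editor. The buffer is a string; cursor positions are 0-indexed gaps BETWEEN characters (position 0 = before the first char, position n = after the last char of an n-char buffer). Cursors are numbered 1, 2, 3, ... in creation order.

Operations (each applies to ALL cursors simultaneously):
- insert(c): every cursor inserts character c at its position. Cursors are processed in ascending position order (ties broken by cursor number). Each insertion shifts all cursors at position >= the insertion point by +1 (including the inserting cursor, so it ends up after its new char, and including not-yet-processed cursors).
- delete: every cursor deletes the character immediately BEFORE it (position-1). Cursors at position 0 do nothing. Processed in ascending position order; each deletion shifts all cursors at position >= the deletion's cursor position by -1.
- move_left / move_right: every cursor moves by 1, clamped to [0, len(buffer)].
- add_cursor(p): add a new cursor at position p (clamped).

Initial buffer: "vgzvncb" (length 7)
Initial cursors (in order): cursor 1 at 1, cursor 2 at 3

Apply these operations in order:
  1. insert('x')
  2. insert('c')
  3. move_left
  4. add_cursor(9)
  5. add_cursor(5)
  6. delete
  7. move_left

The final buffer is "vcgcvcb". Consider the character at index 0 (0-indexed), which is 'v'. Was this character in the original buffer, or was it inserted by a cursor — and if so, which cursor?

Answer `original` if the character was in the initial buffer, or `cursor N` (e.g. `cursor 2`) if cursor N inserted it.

Answer: original

Derivation:
After op 1 (insert('x')): buffer="vxgzxvncb" (len 9), cursors c1@2 c2@5, authorship .1..2....
After op 2 (insert('c')): buffer="vxcgzxcvncb" (len 11), cursors c1@3 c2@7, authorship .11..22....
After op 3 (move_left): buffer="vxcgzxcvncb" (len 11), cursors c1@2 c2@6, authorship .11..22....
After op 4 (add_cursor(9)): buffer="vxcgzxcvncb" (len 11), cursors c1@2 c2@6 c3@9, authorship .11..22....
After op 5 (add_cursor(5)): buffer="vxcgzxcvncb" (len 11), cursors c1@2 c4@5 c2@6 c3@9, authorship .11..22....
After op 6 (delete): buffer="vcgcvcb" (len 7), cursors c1@1 c2@3 c4@3 c3@5, authorship .1.2...
After op 7 (move_left): buffer="vcgcvcb" (len 7), cursors c1@0 c2@2 c4@2 c3@4, authorship .1.2...
Authorship (.=original, N=cursor N): . 1 . 2 . . .
Index 0: author = original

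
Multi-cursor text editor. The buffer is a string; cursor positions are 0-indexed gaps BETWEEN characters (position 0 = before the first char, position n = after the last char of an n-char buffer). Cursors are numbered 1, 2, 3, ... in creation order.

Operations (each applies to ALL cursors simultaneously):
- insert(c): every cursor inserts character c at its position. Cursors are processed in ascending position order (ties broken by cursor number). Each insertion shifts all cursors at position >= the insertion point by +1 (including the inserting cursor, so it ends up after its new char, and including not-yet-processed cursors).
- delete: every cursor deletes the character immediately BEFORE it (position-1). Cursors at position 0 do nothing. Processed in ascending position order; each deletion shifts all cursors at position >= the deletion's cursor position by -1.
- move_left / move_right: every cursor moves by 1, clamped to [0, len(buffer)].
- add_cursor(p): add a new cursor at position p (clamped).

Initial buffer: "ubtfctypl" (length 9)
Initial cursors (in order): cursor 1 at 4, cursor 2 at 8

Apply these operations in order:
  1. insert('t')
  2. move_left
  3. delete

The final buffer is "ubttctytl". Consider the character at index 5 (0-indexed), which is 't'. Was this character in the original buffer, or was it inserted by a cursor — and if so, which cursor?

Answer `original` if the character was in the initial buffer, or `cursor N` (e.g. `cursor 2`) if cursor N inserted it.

Answer: original

Derivation:
After op 1 (insert('t')): buffer="ubtftctyptl" (len 11), cursors c1@5 c2@10, authorship ....1....2.
After op 2 (move_left): buffer="ubtftctyptl" (len 11), cursors c1@4 c2@9, authorship ....1....2.
After op 3 (delete): buffer="ubttctytl" (len 9), cursors c1@3 c2@7, authorship ...1...2.
Authorship (.=original, N=cursor N): . . . 1 . . . 2 .
Index 5: author = original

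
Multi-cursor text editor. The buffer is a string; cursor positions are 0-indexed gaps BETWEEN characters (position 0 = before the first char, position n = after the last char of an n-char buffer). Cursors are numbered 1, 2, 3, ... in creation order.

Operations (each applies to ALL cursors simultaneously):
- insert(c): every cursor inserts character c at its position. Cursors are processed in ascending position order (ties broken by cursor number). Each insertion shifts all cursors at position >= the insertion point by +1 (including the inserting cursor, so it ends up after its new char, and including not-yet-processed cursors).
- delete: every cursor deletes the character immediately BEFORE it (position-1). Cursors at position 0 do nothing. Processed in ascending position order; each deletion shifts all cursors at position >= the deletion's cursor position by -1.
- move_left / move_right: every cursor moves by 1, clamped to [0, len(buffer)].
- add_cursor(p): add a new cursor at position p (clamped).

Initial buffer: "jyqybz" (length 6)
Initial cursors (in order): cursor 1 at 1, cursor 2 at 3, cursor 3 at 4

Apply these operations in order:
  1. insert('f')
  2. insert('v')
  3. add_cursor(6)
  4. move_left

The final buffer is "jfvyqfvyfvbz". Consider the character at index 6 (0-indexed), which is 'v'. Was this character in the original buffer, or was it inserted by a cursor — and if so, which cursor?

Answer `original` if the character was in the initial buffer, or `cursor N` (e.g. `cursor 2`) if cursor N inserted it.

After op 1 (insert('f')): buffer="jfyqfyfbz" (len 9), cursors c1@2 c2@5 c3@7, authorship .1..2.3..
After op 2 (insert('v')): buffer="jfvyqfvyfvbz" (len 12), cursors c1@3 c2@7 c3@10, authorship .11..22.33..
After op 3 (add_cursor(6)): buffer="jfvyqfvyfvbz" (len 12), cursors c1@3 c4@6 c2@7 c3@10, authorship .11..22.33..
After op 4 (move_left): buffer="jfvyqfvyfvbz" (len 12), cursors c1@2 c4@5 c2@6 c3@9, authorship .11..22.33..
Authorship (.=original, N=cursor N): . 1 1 . . 2 2 . 3 3 . .
Index 6: author = 2

Answer: cursor 2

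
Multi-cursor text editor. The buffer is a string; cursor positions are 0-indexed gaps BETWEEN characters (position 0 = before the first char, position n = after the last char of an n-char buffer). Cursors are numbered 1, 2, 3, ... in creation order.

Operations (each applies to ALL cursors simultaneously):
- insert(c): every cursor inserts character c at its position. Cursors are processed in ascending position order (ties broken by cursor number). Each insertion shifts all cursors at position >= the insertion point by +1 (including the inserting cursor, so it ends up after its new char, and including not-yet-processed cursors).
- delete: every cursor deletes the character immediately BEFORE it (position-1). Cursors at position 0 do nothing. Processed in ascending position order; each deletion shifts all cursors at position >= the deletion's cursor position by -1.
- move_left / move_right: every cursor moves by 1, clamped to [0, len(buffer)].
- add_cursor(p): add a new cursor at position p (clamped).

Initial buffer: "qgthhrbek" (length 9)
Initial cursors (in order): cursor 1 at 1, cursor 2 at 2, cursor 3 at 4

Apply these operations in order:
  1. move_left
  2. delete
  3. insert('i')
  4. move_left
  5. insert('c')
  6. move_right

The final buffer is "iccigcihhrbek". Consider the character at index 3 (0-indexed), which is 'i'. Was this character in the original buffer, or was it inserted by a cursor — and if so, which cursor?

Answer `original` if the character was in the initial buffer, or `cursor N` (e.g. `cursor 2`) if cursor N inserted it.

Answer: cursor 2

Derivation:
After op 1 (move_left): buffer="qgthhrbek" (len 9), cursors c1@0 c2@1 c3@3, authorship .........
After op 2 (delete): buffer="ghhrbek" (len 7), cursors c1@0 c2@0 c3@1, authorship .......
After op 3 (insert('i')): buffer="iigihhrbek" (len 10), cursors c1@2 c2@2 c3@4, authorship 12.3......
After op 4 (move_left): buffer="iigihhrbek" (len 10), cursors c1@1 c2@1 c3@3, authorship 12.3......
After op 5 (insert('c')): buffer="iccigcihhrbek" (len 13), cursors c1@3 c2@3 c3@6, authorship 1122.33......
After op 6 (move_right): buffer="iccigcihhrbek" (len 13), cursors c1@4 c2@4 c3@7, authorship 1122.33......
Authorship (.=original, N=cursor N): 1 1 2 2 . 3 3 . . . . . .
Index 3: author = 2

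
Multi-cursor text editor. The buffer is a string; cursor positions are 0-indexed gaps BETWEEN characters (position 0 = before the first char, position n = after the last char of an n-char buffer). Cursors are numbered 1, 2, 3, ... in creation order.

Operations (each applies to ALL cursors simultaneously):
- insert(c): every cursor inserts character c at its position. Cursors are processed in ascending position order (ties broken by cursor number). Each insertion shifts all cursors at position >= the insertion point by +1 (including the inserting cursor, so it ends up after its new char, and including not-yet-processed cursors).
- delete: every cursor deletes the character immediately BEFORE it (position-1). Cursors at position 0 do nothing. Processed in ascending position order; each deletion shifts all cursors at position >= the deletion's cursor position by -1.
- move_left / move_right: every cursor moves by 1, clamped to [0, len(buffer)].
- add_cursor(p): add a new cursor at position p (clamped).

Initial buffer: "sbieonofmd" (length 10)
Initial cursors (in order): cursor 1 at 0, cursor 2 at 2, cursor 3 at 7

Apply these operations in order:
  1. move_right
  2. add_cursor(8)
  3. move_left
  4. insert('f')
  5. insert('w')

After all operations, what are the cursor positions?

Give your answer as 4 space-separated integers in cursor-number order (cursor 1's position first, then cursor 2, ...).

After op 1 (move_right): buffer="sbieonofmd" (len 10), cursors c1@1 c2@3 c3@8, authorship ..........
After op 2 (add_cursor(8)): buffer="sbieonofmd" (len 10), cursors c1@1 c2@3 c3@8 c4@8, authorship ..........
After op 3 (move_left): buffer="sbieonofmd" (len 10), cursors c1@0 c2@2 c3@7 c4@7, authorship ..........
After op 4 (insert('f')): buffer="fsbfieonofffmd" (len 14), cursors c1@1 c2@4 c3@11 c4@11, authorship 1..2.....34...
After op 5 (insert('w')): buffer="fwsbfwieonoffwwfmd" (len 18), cursors c1@2 c2@6 c3@15 c4@15, authorship 11..22.....3434...

Answer: 2 6 15 15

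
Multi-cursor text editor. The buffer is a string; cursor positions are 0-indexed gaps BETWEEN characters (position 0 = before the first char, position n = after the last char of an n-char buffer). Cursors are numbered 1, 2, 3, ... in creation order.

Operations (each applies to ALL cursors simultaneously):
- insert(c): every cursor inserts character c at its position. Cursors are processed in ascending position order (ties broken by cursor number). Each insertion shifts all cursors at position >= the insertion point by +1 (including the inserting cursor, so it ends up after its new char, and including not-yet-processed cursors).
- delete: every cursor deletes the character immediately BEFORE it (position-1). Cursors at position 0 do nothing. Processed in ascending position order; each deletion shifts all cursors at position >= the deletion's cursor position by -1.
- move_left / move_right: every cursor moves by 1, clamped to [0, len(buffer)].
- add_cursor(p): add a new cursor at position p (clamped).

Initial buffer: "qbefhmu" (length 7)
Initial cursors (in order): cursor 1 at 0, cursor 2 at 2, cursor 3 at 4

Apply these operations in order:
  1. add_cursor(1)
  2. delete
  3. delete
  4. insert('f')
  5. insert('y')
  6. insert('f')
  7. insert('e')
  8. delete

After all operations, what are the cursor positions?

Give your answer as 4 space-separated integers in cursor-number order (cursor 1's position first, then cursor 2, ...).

Answer: 12 12 12 12

Derivation:
After op 1 (add_cursor(1)): buffer="qbefhmu" (len 7), cursors c1@0 c4@1 c2@2 c3@4, authorship .......
After op 2 (delete): buffer="ehmu" (len 4), cursors c1@0 c2@0 c4@0 c3@1, authorship ....
After op 3 (delete): buffer="hmu" (len 3), cursors c1@0 c2@0 c3@0 c4@0, authorship ...
After op 4 (insert('f')): buffer="ffffhmu" (len 7), cursors c1@4 c2@4 c3@4 c4@4, authorship 1234...
After op 5 (insert('y')): buffer="ffffyyyyhmu" (len 11), cursors c1@8 c2@8 c3@8 c4@8, authorship 12341234...
After op 6 (insert('f')): buffer="ffffyyyyffffhmu" (len 15), cursors c1@12 c2@12 c3@12 c4@12, authorship 123412341234...
After op 7 (insert('e')): buffer="ffffyyyyffffeeeehmu" (len 19), cursors c1@16 c2@16 c3@16 c4@16, authorship 1234123412341234...
After op 8 (delete): buffer="ffffyyyyffffhmu" (len 15), cursors c1@12 c2@12 c3@12 c4@12, authorship 123412341234...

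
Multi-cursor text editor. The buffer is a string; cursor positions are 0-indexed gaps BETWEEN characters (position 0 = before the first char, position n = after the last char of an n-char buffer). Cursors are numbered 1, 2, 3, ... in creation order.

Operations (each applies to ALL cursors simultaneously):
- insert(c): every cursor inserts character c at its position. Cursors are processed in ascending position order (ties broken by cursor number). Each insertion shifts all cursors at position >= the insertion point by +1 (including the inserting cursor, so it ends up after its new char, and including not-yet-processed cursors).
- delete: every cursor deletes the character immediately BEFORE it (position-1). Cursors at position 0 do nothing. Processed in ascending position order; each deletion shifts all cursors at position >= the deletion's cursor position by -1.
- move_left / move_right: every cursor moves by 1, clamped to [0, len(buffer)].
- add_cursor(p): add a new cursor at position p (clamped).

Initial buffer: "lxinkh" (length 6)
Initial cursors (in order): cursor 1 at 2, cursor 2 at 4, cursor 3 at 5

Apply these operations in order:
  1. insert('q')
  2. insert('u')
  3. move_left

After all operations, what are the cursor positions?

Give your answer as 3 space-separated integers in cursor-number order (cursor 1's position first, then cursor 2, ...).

After op 1 (insert('q')): buffer="lxqinqkqh" (len 9), cursors c1@3 c2@6 c3@8, authorship ..1..2.3.
After op 2 (insert('u')): buffer="lxquinqukquh" (len 12), cursors c1@4 c2@8 c3@11, authorship ..11..22.33.
After op 3 (move_left): buffer="lxquinqukquh" (len 12), cursors c1@3 c2@7 c3@10, authorship ..11..22.33.

Answer: 3 7 10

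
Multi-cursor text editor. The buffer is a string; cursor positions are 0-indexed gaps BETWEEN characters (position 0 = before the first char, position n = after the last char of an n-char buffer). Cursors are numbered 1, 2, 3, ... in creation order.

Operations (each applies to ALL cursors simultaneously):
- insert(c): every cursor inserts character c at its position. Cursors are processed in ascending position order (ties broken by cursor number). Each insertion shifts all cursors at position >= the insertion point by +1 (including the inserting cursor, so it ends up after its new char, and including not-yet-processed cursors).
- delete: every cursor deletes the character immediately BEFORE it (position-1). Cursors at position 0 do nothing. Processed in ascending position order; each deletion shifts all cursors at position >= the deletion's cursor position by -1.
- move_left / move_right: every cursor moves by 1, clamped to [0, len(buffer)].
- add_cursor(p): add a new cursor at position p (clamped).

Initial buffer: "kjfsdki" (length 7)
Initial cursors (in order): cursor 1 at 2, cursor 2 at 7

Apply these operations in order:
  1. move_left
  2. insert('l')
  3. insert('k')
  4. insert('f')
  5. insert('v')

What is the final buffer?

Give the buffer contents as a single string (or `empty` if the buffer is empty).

After op 1 (move_left): buffer="kjfsdki" (len 7), cursors c1@1 c2@6, authorship .......
After op 2 (insert('l')): buffer="kljfsdkli" (len 9), cursors c1@2 c2@8, authorship .1.....2.
After op 3 (insert('k')): buffer="klkjfsdklki" (len 11), cursors c1@3 c2@10, authorship .11.....22.
After op 4 (insert('f')): buffer="klkfjfsdklkfi" (len 13), cursors c1@4 c2@12, authorship .111.....222.
After op 5 (insert('v')): buffer="klkfvjfsdklkfvi" (len 15), cursors c1@5 c2@14, authorship .1111.....2222.

Answer: klkfvjfsdklkfvi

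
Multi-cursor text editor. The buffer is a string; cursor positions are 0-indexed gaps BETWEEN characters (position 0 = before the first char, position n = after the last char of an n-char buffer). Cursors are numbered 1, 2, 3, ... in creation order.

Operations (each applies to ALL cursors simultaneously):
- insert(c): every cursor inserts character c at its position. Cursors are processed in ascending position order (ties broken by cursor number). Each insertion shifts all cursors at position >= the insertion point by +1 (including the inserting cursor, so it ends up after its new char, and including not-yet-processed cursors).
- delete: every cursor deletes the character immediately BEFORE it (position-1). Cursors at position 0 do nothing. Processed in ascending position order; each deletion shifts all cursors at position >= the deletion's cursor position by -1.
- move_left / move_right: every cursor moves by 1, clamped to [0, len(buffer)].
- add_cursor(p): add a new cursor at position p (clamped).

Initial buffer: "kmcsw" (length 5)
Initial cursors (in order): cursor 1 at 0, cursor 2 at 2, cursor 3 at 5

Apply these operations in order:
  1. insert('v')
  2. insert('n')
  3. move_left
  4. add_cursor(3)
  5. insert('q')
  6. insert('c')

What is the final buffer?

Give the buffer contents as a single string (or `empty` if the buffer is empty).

Answer: vqcnkqcmvqcncswvqcn

Derivation:
After op 1 (insert('v')): buffer="vkmvcswv" (len 8), cursors c1@1 c2@4 c3@8, authorship 1..2...3
After op 2 (insert('n')): buffer="vnkmvncswvn" (len 11), cursors c1@2 c2@6 c3@11, authorship 11..22...33
After op 3 (move_left): buffer="vnkmvncswvn" (len 11), cursors c1@1 c2@5 c3@10, authorship 11..22...33
After op 4 (add_cursor(3)): buffer="vnkmvncswvn" (len 11), cursors c1@1 c4@3 c2@5 c3@10, authorship 11..22...33
After op 5 (insert('q')): buffer="vqnkqmvqncswvqn" (len 15), cursors c1@2 c4@5 c2@8 c3@14, authorship 111.4.222...333
After op 6 (insert('c')): buffer="vqcnkqcmvqcncswvqcn" (len 19), cursors c1@3 c4@7 c2@11 c3@18, authorship 1111.44.2222...3333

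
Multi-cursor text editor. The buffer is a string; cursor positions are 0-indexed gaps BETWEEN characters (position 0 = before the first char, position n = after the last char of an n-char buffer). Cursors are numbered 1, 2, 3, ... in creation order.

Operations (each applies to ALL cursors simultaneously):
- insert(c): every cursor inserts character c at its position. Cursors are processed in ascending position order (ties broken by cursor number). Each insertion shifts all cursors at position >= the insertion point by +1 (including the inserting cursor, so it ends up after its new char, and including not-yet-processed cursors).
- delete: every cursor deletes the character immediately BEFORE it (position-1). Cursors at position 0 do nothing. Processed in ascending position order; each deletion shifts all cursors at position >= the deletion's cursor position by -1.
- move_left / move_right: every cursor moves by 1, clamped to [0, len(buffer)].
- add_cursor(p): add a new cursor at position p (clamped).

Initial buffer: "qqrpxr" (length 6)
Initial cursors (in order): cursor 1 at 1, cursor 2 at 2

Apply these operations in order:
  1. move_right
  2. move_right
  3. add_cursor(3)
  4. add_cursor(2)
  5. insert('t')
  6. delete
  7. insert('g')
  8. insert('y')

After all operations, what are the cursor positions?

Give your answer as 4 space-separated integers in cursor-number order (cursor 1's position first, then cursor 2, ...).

Answer: 9 12 9 4

Derivation:
After op 1 (move_right): buffer="qqrpxr" (len 6), cursors c1@2 c2@3, authorship ......
After op 2 (move_right): buffer="qqrpxr" (len 6), cursors c1@3 c2@4, authorship ......
After op 3 (add_cursor(3)): buffer="qqrpxr" (len 6), cursors c1@3 c3@3 c2@4, authorship ......
After op 4 (add_cursor(2)): buffer="qqrpxr" (len 6), cursors c4@2 c1@3 c3@3 c2@4, authorship ......
After op 5 (insert('t')): buffer="qqtrttptxr" (len 10), cursors c4@3 c1@6 c3@6 c2@8, authorship ..4.13.2..
After op 6 (delete): buffer="qqrpxr" (len 6), cursors c4@2 c1@3 c3@3 c2@4, authorship ......
After op 7 (insert('g')): buffer="qqgrggpgxr" (len 10), cursors c4@3 c1@6 c3@6 c2@8, authorship ..4.13.2..
After op 8 (insert('y')): buffer="qqgyrggyypgyxr" (len 14), cursors c4@4 c1@9 c3@9 c2@12, authorship ..44.1313.22..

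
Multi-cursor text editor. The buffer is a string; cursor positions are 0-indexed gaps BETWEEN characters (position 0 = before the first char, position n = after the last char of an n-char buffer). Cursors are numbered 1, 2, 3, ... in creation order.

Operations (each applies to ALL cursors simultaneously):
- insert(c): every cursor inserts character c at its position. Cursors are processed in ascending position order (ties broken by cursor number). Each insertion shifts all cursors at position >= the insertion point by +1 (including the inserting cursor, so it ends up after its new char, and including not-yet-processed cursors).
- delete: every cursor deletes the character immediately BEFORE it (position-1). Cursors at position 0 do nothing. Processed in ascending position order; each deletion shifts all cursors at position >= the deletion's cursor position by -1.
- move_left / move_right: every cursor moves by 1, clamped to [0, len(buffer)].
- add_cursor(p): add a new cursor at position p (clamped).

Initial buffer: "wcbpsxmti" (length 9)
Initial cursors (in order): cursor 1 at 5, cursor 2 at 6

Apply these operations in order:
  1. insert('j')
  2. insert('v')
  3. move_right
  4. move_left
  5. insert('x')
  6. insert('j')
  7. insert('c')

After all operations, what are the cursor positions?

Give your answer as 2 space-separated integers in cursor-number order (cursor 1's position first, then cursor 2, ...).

After op 1 (insert('j')): buffer="wcbpsjxjmti" (len 11), cursors c1@6 c2@8, authorship .....1.2...
After op 2 (insert('v')): buffer="wcbpsjvxjvmti" (len 13), cursors c1@7 c2@10, authorship .....11.22...
After op 3 (move_right): buffer="wcbpsjvxjvmti" (len 13), cursors c1@8 c2@11, authorship .....11.22...
After op 4 (move_left): buffer="wcbpsjvxjvmti" (len 13), cursors c1@7 c2@10, authorship .....11.22...
After op 5 (insert('x')): buffer="wcbpsjvxxjvxmti" (len 15), cursors c1@8 c2@12, authorship .....111.222...
After op 6 (insert('j')): buffer="wcbpsjvxjxjvxjmti" (len 17), cursors c1@9 c2@14, authorship .....1111.2222...
After op 7 (insert('c')): buffer="wcbpsjvxjcxjvxjcmti" (len 19), cursors c1@10 c2@16, authorship .....11111.22222...

Answer: 10 16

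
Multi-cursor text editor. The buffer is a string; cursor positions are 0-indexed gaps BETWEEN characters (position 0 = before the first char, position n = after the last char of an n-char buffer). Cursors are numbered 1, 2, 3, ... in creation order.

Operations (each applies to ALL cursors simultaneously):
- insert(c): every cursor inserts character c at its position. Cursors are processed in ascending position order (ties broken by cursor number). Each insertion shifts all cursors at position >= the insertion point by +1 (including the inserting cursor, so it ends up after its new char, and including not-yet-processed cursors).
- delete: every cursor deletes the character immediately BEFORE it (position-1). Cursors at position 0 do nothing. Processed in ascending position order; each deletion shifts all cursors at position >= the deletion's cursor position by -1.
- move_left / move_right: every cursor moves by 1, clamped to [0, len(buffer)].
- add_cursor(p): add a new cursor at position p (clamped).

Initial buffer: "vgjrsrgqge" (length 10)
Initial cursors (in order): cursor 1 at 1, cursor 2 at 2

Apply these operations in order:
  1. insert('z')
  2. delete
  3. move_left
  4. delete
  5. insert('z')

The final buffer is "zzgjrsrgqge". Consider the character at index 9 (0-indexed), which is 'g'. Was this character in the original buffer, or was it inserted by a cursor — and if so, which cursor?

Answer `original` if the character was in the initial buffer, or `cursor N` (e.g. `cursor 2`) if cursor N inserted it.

Answer: original

Derivation:
After op 1 (insert('z')): buffer="vzgzjrsrgqge" (len 12), cursors c1@2 c2@4, authorship .1.2........
After op 2 (delete): buffer="vgjrsrgqge" (len 10), cursors c1@1 c2@2, authorship ..........
After op 3 (move_left): buffer="vgjrsrgqge" (len 10), cursors c1@0 c2@1, authorship ..........
After op 4 (delete): buffer="gjrsrgqge" (len 9), cursors c1@0 c2@0, authorship .........
After op 5 (insert('z')): buffer="zzgjrsrgqge" (len 11), cursors c1@2 c2@2, authorship 12.........
Authorship (.=original, N=cursor N): 1 2 . . . . . . . . .
Index 9: author = original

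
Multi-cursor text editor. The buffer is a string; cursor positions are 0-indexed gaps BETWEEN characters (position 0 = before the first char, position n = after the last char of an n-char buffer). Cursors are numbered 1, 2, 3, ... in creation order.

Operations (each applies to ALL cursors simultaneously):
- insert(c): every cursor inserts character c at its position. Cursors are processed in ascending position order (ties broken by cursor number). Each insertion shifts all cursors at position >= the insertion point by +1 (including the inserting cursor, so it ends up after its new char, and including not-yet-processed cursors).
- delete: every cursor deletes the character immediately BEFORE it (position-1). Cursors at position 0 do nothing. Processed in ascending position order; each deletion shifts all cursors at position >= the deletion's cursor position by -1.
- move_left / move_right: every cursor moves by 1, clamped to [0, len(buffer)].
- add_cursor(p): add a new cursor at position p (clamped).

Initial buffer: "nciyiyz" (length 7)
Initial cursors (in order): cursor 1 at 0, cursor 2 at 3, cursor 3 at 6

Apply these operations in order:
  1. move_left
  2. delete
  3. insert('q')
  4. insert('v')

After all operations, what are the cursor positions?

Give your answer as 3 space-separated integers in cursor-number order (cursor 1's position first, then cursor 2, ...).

After op 1 (move_left): buffer="nciyiyz" (len 7), cursors c1@0 c2@2 c3@5, authorship .......
After op 2 (delete): buffer="niyyz" (len 5), cursors c1@0 c2@1 c3@3, authorship .....
After op 3 (insert('q')): buffer="qnqiyqyz" (len 8), cursors c1@1 c2@3 c3@6, authorship 1.2..3..
After op 4 (insert('v')): buffer="qvnqviyqvyz" (len 11), cursors c1@2 c2@5 c3@9, authorship 11.22..33..

Answer: 2 5 9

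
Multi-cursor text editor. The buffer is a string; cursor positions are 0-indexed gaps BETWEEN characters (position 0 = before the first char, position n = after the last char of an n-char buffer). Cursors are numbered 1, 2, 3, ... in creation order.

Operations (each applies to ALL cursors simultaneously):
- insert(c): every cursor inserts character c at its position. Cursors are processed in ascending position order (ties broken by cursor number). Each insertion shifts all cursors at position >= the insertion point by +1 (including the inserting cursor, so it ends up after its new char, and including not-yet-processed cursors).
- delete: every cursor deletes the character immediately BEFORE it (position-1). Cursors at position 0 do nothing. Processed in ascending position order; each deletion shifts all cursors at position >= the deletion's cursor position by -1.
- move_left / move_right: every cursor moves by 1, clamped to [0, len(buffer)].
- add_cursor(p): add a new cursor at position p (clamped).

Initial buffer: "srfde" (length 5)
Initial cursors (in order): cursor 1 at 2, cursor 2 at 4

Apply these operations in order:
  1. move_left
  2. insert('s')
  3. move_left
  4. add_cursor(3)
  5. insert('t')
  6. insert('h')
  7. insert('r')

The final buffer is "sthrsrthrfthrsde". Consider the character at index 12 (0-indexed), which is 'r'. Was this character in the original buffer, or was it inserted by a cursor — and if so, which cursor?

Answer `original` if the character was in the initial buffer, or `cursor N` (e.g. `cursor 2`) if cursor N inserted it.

Answer: cursor 2

Derivation:
After op 1 (move_left): buffer="srfde" (len 5), cursors c1@1 c2@3, authorship .....
After op 2 (insert('s')): buffer="ssrfsde" (len 7), cursors c1@2 c2@5, authorship .1..2..
After op 3 (move_left): buffer="ssrfsde" (len 7), cursors c1@1 c2@4, authorship .1..2..
After op 4 (add_cursor(3)): buffer="ssrfsde" (len 7), cursors c1@1 c3@3 c2@4, authorship .1..2..
After op 5 (insert('t')): buffer="stsrtftsde" (len 10), cursors c1@2 c3@5 c2@7, authorship .11.3.22..
After op 6 (insert('h')): buffer="sthsrthfthsde" (len 13), cursors c1@3 c3@7 c2@10, authorship .111.33.222..
After op 7 (insert('r')): buffer="sthrsrthrfthrsde" (len 16), cursors c1@4 c3@9 c2@13, authorship .1111.333.2222..
Authorship (.=original, N=cursor N): . 1 1 1 1 . 3 3 3 . 2 2 2 2 . .
Index 12: author = 2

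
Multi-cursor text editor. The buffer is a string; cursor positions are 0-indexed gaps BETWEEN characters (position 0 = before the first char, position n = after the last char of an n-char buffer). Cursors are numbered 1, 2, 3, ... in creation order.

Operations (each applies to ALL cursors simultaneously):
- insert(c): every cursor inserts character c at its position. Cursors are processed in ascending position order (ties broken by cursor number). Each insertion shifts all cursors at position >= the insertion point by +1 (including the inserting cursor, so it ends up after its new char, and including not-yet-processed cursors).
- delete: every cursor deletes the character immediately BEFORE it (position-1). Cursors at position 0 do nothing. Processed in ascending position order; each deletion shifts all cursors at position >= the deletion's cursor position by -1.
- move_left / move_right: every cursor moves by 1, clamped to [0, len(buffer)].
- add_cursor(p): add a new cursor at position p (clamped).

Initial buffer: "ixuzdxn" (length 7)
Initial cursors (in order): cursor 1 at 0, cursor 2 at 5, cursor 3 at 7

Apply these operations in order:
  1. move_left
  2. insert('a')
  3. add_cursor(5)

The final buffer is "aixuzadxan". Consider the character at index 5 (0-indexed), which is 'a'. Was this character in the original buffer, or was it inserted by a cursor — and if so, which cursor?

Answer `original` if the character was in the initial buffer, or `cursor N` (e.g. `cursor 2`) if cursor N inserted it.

Answer: cursor 2

Derivation:
After op 1 (move_left): buffer="ixuzdxn" (len 7), cursors c1@0 c2@4 c3@6, authorship .......
After op 2 (insert('a')): buffer="aixuzadxan" (len 10), cursors c1@1 c2@6 c3@9, authorship 1....2..3.
After op 3 (add_cursor(5)): buffer="aixuzadxan" (len 10), cursors c1@1 c4@5 c2@6 c3@9, authorship 1....2..3.
Authorship (.=original, N=cursor N): 1 . . . . 2 . . 3 .
Index 5: author = 2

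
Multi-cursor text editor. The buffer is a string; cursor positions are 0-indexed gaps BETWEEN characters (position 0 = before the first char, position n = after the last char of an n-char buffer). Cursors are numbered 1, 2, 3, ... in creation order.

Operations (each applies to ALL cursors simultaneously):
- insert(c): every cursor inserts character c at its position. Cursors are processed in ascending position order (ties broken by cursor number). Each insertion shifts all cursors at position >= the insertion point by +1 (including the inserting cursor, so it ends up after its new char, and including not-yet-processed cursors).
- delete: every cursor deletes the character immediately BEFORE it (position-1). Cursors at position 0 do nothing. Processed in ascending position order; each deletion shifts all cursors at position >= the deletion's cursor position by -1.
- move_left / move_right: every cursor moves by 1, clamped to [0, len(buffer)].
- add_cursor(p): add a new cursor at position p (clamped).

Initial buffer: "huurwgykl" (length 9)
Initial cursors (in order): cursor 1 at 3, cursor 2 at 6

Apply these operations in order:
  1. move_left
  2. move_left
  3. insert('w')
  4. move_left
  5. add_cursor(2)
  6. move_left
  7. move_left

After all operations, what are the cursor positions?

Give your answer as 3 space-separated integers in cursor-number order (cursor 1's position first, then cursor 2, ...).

Answer: 0 3 0

Derivation:
After op 1 (move_left): buffer="huurwgykl" (len 9), cursors c1@2 c2@5, authorship .........
After op 2 (move_left): buffer="huurwgykl" (len 9), cursors c1@1 c2@4, authorship .........
After op 3 (insert('w')): buffer="hwuurwwgykl" (len 11), cursors c1@2 c2@6, authorship .1...2.....
After op 4 (move_left): buffer="hwuurwwgykl" (len 11), cursors c1@1 c2@5, authorship .1...2.....
After op 5 (add_cursor(2)): buffer="hwuurwwgykl" (len 11), cursors c1@1 c3@2 c2@5, authorship .1...2.....
After op 6 (move_left): buffer="hwuurwwgykl" (len 11), cursors c1@0 c3@1 c2@4, authorship .1...2.....
After op 7 (move_left): buffer="hwuurwwgykl" (len 11), cursors c1@0 c3@0 c2@3, authorship .1...2.....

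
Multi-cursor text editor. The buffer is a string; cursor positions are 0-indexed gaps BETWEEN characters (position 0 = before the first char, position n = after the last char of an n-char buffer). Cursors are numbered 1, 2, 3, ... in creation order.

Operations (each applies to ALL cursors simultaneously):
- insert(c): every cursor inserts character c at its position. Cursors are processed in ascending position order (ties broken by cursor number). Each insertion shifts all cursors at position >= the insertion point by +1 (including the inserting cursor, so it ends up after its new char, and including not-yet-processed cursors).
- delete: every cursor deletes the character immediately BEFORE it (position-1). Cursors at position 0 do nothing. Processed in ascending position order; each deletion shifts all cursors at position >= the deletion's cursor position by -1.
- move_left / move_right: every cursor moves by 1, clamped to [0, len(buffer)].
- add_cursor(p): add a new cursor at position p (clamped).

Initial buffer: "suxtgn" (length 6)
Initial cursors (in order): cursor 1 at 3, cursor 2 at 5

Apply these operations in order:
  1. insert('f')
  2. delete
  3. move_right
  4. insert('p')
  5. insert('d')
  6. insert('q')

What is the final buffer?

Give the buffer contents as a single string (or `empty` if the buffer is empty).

After op 1 (insert('f')): buffer="suxftgfn" (len 8), cursors c1@4 c2@7, authorship ...1..2.
After op 2 (delete): buffer="suxtgn" (len 6), cursors c1@3 c2@5, authorship ......
After op 3 (move_right): buffer="suxtgn" (len 6), cursors c1@4 c2@6, authorship ......
After op 4 (insert('p')): buffer="suxtpgnp" (len 8), cursors c1@5 c2@8, authorship ....1..2
After op 5 (insert('d')): buffer="suxtpdgnpd" (len 10), cursors c1@6 c2@10, authorship ....11..22
After op 6 (insert('q')): buffer="suxtpdqgnpdq" (len 12), cursors c1@7 c2@12, authorship ....111..222

Answer: suxtpdqgnpdq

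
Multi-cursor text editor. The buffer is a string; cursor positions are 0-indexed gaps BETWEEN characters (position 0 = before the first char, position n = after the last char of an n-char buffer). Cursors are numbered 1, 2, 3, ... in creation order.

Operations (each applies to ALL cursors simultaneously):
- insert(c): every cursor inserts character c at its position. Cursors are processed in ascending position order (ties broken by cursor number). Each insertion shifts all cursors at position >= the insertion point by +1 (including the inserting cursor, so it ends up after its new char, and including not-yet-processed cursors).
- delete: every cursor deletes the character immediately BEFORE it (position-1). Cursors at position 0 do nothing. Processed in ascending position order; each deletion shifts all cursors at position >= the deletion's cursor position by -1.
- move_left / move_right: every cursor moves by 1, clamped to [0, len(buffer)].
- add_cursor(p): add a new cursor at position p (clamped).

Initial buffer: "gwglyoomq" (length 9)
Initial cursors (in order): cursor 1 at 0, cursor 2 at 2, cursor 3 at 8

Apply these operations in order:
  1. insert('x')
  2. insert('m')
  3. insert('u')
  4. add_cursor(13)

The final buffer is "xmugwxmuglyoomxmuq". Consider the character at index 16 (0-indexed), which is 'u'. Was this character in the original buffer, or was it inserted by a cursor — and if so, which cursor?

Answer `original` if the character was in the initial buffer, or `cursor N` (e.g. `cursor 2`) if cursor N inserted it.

Answer: cursor 3

Derivation:
After op 1 (insert('x')): buffer="xgwxglyoomxq" (len 12), cursors c1@1 c2@4 c3@11, authorship 1..2......3.
After op 2 (insert('m')): buffer="xmgwxmglyoomxmq" (len 15), cursors c1@2 c2@6 c3@14, authorship 11..22......33.
After op 3 (insert('u')): buffer="xmugwxmuglyoomxmuq" (len 18), cursors c1@3 c2@8 c3@17, authorship 111..222......333.
After op 4 (add_cursor(13)): buffer="xmugwxmuglyoomxmuq" (len 18), cursors c1@3 c2@8 c4@13 c3@17, authorship 111..222......333.
Authorship (.=original, N=cursor N): 1 1 1 . . 2 2 2 . . . . . . 3 3 3 .
Index 16: author = 3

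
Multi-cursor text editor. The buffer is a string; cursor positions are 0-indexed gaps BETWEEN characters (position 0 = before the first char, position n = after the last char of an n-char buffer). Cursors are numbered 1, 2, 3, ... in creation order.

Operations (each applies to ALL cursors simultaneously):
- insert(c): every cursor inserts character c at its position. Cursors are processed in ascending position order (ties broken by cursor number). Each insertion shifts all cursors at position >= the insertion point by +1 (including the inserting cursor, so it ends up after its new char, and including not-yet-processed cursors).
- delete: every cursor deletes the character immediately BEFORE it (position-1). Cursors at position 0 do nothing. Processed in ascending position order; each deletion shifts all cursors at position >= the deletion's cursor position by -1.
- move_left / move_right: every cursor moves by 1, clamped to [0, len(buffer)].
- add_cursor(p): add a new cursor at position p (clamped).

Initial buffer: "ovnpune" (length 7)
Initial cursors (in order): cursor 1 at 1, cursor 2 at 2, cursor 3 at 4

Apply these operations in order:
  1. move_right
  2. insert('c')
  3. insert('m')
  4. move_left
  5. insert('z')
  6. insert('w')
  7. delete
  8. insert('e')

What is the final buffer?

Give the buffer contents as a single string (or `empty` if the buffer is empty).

Answer: ovczemnczempuczemne

Derivation:
After op 1 (move_right): buffer="ovnpune" (len 7), cursors c1@2 c2@3 c3@5, authorship .......
After op 2 (insert('c')): buffer="ovcncpucne" (len 10), cursors c1@3 c2@5 c3@8, authorship ..1.2..3..
After op 3 (insert('m')): buffer="ovcmncmpucmne" (len 13), cursors c1@4 c2@7 c3@11, authorship ..11.22..33..
After op 4 (move_left): buffer="ovcmncmpucmne" (len 13), cursors c1@3 c2@6 c3@10, authorship ..11.22..33..
After op 5 (insert('z')): buffer="ovczmnczmpuczmne" (len 16), cursors c1@4 c2@8 c3@13, authorship ..111.222..333..
After op 6 (insert('w')): buffer="ovczwmnczwmpuczwmne" (len 19), cursors c1@5 c2@10 c3@16, authorship ..1111.2222..3333..
After op 7 (delete): buffer="ovczmnczmpuczmne" (len 16), cursors c1@4 c2@8 c3@13, authorship ..111.222..333..
After op 8 (insert('e')): buffer="ovczemnczempuczemne" (len 19), cursors c1@5 c2@10 c3@16, authorship ..1111.2222..3333..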